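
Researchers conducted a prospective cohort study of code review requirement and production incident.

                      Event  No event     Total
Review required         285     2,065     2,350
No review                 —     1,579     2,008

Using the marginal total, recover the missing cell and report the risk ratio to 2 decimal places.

The missing cell is in the unexposed row: 2008 − 1579 = 429.
So a = 285, b = 2065, c = 429, d = 1579.
RR = [a/(a+b)] / [c/(c+d)] = (285/2350) / (429/2008) = 0.12128/0.21365 = 0.56765

0.57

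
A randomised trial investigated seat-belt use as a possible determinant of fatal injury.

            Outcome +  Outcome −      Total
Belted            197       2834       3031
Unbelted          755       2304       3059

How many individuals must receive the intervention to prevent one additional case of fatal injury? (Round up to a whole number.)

6

Risk in treated group = 197/3031 = 0.06500; risk in control = 755/3059 = 0.24681.
Absolute risk reduction = 0.24681 − 0.06500 = 0.18182
NNT = 1 / ARR = 1 / 0.18182 = 5.500 → round up → 6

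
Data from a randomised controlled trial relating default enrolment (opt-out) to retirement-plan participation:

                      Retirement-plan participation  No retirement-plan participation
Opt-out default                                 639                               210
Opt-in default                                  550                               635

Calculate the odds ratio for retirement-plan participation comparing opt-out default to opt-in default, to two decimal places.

Cells: a = 639, b = 210, c = 550, d = 635.
OR = (a·d)/(b·c) = (639 × 635) / (210 × 550) = 405765 / 115500 = 3.51312
The odds of retirement-plan participation are about 3.51 times as high in the opt-out default group.

3.51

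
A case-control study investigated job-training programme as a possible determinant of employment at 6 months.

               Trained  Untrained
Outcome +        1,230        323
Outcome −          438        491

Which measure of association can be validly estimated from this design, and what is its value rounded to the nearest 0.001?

Reading the table with exposure as columns: a = 1230 (Trained, case), b = 438 (Trained, non-case), c = 323 (Untrained, case), d = 491.
This is a case-control study: participants were sampled on outcome status, so risks in the source population cannot be estimated directly — relative risk is not valid here. The odds ratio is the appropriate measure.
OR = (a·d)/(b·c) = (1230 × 491) / (438 × 323) = 603930 / 141474 = 4.26884

4.269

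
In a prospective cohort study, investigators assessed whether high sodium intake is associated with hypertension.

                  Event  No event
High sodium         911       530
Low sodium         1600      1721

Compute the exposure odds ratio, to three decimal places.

1.849

Cells: a = 911, b = 530, c = 1600, d = 1721.
OR = (a·d)/(b·c) = (911 × 1721) / (530 × 1600) = 1567831 / 848000 = 1.84886
The odds of hypertension are about 1.85 times as high in the high sodium group.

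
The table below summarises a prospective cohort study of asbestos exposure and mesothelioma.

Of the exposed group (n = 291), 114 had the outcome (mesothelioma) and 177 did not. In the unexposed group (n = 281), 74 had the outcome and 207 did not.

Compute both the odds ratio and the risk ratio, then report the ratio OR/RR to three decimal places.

From the description: a = 114, b = 177, c = 74, d = 207.
OR = (114·207)/(177·74) = 23598/13098 = 1.80165
Risk in exposed = 114/291 = 0.39175; risk in unexposed = 74/281 = 0.26335; RR = 1.48760
OR/RR = 1.80165 / 1.48760 = 1.21111
The outcome is not rare, so the OR lies further from 1 than the RR.

1.211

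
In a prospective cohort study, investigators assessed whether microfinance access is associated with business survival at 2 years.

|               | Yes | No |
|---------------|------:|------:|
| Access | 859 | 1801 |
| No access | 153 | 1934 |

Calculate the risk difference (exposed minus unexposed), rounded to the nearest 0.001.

0.250

Cells: a = 859, b = 1801, c = 153, d = 1934.
Risk in exposed = 859/2660 = 0.322932; risk in unexposed = 153/2087 = 0.073311.
Risk difference = 0.322932 − 0.073311 = 0.249621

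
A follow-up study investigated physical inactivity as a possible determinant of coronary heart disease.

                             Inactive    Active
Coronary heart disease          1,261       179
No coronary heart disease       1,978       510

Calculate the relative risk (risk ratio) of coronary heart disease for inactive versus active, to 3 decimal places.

1.499

Reading the table with exposure as columns: a = 1261 (Inactive, case), b = 1978 (Inactive, non-case), c = 179 (Active, case), d = 510.
Risk in exposed = 1261/3239 = 0.38932; risk in unexposed = 179/689 = 0.25980.
RR = 0.38932 / 0.25980 = 1.49855
The risk among the exposed is 1.50 times that among the unexposed.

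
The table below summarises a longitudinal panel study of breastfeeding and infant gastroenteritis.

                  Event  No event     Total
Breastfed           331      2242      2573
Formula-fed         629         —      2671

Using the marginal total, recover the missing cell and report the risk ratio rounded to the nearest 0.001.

0.546

The missing cell is in the unexposed row: 2671 − 629 = 2042.
So a = 331, b = 2242, c = 629, d = 2042.
RR = [a/(a+b)] / [c/(c+d)] = (331/2573) / (629/2671) = 0.12864/0.23549 = 0.54628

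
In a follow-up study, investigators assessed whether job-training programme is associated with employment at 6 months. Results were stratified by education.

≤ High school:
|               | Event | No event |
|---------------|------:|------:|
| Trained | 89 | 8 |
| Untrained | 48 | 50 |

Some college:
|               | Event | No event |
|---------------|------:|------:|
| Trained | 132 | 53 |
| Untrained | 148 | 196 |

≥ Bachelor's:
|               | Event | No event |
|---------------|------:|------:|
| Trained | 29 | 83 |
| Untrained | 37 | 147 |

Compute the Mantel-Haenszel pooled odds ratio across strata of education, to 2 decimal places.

OR_MH = Σ(aᵢdᵢ/nᵢ) / Σ(bᵢcᵢ/nᵢ), where nᵢ is the stratum total.
Stratum 1 (≤ High school): n = 195; a·d/n = 89·50/195 = 22.8205; b·c/n = 8·48/195 = 1.9692
Stratum 2 (Some college): n = 529; a·d/n = 132·196/529 = 48.9074; b·c/n = 53·148/529 = 14.8280
Stratum 3 (≥ Bachelor's): n = 296; a·d/n = 29·147/296 = 14.4020; b·c/n = 83·37/296 = 10.3750
OR_MH = (22.8205 + 48.9074 + 14.4020) / (1.9692 + 14.8280 + 10.3750) = 86.1299 / 27.1722 = 3.16978

3.17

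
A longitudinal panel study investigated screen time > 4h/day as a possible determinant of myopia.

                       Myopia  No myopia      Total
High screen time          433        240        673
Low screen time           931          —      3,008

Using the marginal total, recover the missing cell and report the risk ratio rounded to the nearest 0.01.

The missing cell is in the unexposed row: 3008 − 931 = 2077.
So a = 433, b = 240, c = 931, d = 2077.
RR = [a/(a+b)] / [c/(c+d)] = (433/673) / (931/3008) = 0.64339/0.30951 = 2.07874

2.08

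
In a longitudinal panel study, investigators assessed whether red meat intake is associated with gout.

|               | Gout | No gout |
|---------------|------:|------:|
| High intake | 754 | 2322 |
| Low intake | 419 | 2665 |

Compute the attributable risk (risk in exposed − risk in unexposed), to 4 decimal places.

Cells: a = 754, b = 2322, c = 419, d = 2665.
Risk in exposed = 754/3076 = 0.245124; risk in unexposed = 419/3084 = 0.135863.
Risk difference = 0.245124 − 0.135863 = 0.109261

0.1093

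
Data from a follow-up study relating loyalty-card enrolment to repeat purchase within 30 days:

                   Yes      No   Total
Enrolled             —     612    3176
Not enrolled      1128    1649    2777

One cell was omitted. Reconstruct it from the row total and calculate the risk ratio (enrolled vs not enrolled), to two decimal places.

The missing cell is in the exposed row: 3176 − 612 = 2564.
So a = 2564, b = 612, c = 1128, d = 1649.
RR = [a/(a+b)] / [c/(c+d)] = (2564/3176) / (1128/2777) = 0.80730/0.40619 = 1.98749

1.99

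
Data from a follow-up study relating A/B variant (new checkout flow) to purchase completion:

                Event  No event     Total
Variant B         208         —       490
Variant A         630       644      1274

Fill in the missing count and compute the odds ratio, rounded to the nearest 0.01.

0.75

The missing cell is in the exposed row: 490 − 208 = 282.
So a = 208, b = 282, c = 630, d = 644.
OR = (a·d)/(b·c) = (208 × 644) / (282 × 630) = 133952 / 177660 = 0.75398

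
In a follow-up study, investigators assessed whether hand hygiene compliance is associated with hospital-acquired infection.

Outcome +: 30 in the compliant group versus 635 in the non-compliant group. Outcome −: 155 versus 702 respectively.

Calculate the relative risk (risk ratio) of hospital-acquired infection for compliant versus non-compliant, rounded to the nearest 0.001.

0.341

From the description: a = 30, b = 155, c = 635, d = 702.
Risk in exposed = 30/185 = 0.16216; risk in unexposed = 635/1337 = 0.47494.
RR = 0.16216 / 0.47494 = 0.34143
The risk is 66% lower among the exposed than among the unexposed.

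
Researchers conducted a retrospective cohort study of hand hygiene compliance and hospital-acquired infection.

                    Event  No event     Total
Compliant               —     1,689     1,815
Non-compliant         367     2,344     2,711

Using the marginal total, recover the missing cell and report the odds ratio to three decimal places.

The missing cell is in the exposed row: 1815 − 1689 = 126.
So a = 126, b = 1689, c = 367, d = 2344.
OR = (a·d)/(b·c) = (126 × 2344) / (1689 × 367) = 295344 / 619863 = 0.47647

0.476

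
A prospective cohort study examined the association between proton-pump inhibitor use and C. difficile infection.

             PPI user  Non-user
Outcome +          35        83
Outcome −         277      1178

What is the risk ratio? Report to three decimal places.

Reading the table with exposure as columns: a = 35 (PPI user, case), b = 277 (PPI user, non-case), c = 83 (Non-user, case), d = 1178.
Risk in exposed = 35/312 = 0.11218; risk in unexposed = 83/1261 = 0.06582.
RR = 0.11218 / 0.06582 = 1.70432
The risk among the exposed is 1.70 times that among the unexposed.

1.704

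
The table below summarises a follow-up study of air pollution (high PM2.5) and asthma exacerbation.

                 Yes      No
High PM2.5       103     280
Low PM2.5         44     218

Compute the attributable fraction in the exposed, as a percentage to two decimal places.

Cells: a = 103, b = 280, c = 44, d = 218.
Risk in exposed = 103/383 = 0.26893; risk in unexposed = 44/262 = 0.16794.
RR = 0.26893/0.16794 = 1.60135
AR% = (RR − 1)/RR × 100 = (1.60135 − 1)/1.60135 × 100 = 37.5528%

37.55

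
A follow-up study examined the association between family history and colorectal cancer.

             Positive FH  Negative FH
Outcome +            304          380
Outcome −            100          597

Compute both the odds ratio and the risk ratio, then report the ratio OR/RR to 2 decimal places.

Reading the table with exposure as columns: a = 304 (Positive FH, case), b = 100 (Positive FH, non-case), c = 380 (Negative FH, case), d = 597.
OR = (304·597)/(100·380) = 181488/38000 = 4.77600
Risk in exposed = 304/404 = 0.75248; risk in unexposed = 380/977 = 0.38895; RR = 1.93465
OR/RR = 4.77600 / 1.93465 = 2.46866
The outcome is not rare, so the OR lies further from 1 than the RR.

2.47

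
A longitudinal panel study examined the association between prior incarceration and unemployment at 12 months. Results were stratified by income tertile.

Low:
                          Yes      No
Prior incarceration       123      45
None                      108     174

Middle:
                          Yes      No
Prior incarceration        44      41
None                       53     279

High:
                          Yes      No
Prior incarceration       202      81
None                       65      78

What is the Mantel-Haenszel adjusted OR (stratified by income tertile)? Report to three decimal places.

4.018

OR_MH = Σ(aᵢdᵢ/nᵢ) / Σ(bᵢcᵢ/nᵢ), where nᵢ is the stratum total.
Stratum 1 (Low): n = 450; a·d/n = 123·174/450 = 47.5600; b·c/n = 45·108/450 = 10.8000
Stratum 2 (Middle): n = 417; a·d/n = 44·279/417 = 29.4388; b·c/n = 41·53/417 = 5.2110
Stratum 3 (High): n = 426; a·d/n = 202·78/426 = 36.9859; b·c/n = 81·65/426 = 12.3592
OR_MH = (47.5600 + 29.4388 + 36.9859) / (10.8000 + 5.2110 + 12.3592) = 113.9848 / 28.3702 = 4.01777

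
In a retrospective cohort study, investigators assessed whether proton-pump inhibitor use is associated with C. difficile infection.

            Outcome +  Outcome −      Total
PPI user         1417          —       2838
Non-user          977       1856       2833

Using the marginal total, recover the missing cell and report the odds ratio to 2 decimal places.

1.89

The missing cell is in the exposed row: 2838 − 1417 = 1421.
So a = 1417, b = 1421, c = 977, d = 1856.
OR = (a·d)/(b·c) = (1417 × 1856) / (1421 × 977) = 2629952 / 1388317 = 1.89435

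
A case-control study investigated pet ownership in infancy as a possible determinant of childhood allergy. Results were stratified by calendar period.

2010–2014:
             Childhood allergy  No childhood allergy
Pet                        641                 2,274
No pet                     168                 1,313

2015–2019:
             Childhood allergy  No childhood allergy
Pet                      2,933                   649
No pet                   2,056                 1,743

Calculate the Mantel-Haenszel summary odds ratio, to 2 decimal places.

3.30

OR_MH = Σ(aᵢdᵢ/nᵢ) / Σ(bᵢcᵢ/nᵢ), where nᵢ is the stratum total.
Stratum 1 (2010–2014): n = 4396; a·d/n = 641·1313/4396 = 191.4543; b·c/n = 2274·168/4396 = 86.9045
Stratum 2 (2015–2019): n = 7381; a·d/n = 2933·1743/7381 = 692.6188; b·c/n = 649·2056/7381 = 180.7809
OR_MH = (191.4543 + 692.6188) / (86.9045 + 180.7809) = 884.0730 / 267.6854 = 3.30266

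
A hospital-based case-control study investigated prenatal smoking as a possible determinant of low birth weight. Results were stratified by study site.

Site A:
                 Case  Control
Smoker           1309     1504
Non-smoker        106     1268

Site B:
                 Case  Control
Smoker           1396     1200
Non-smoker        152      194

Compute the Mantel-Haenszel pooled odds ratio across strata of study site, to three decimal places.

4.881

OR_MH = Σ(aᵢdᵢ/nᵢ) / Σ(bᵢcᵢ/nᵢ), where nᵢ is the stratum total.
Stratum 1 (Site A): n = 4187; a·d/n = 1309·1268/4187 = 396.4203; b·c/n = 1504·106/4187 = 38.0759
Stratum 2 (Site B): n = 2942; a·d/n = 1396·194/2942 = 92.0544; b·c/n = 1200·152/2942 = 61.9986
OR_MH = (396.4203 + 92.0544) / (38.0759 + 61.9986) = 488.4747 / 100.0746 = 4.88111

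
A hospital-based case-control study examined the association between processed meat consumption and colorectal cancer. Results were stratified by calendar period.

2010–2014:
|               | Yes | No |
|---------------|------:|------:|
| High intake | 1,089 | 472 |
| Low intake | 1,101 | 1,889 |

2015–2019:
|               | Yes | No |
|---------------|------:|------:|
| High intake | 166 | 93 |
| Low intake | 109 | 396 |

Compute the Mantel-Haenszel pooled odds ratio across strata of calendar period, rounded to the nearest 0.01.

OR_MH = Σ(aᵢdᵢ/nᵢ) / Σ(bᵢcᵢ/nᵢ), where nᵢ is the stratum total.
Stratum 1 (2010–2014): n = 4551; a·d/n = 1089·1889/4551 = 452.0152; b·c/n = 472·1101/4551 = 114.1885
Stratum 2 (2015–2019): n = 764; a·d/n = 166·396/764 = 86.0419; b·c/n = 93·109/764 = 13.2683
OR_MH = (452.0152 + 86.0419) / (114.1885 + 13.2683) = 538.0570 / 127.4569 = 4.22148

4.22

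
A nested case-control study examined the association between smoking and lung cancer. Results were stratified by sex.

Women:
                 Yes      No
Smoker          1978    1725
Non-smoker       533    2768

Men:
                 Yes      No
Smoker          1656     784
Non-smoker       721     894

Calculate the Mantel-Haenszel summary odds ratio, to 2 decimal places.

4.24

OR_MH = Σ(aᵢdᵢ/nᵢ) / Σ(bᵢcᵢ/nᵢ), where nᵢ is the stratum total.
Stratum 1 (Women): n = 7004; a·d/n = 1978·2768/7004 = 781.7110; b·c/n = 1725·533/7004 = 131.2714
Stratum 2 (Men): n = 4055; a·d/n = 1656·894/4055 = 365.0959; b·c/n = 784·721/4055 = 139.3993
OR_MH = (781.7110 + 365.0959) / (131.2714 + 139.3993) = 1146.8070 / 270.6707 = 4.23691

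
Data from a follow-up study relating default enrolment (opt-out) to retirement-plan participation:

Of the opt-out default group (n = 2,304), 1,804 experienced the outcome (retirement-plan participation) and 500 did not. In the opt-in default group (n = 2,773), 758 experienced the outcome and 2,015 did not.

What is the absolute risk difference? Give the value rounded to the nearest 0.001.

From the description: a = 1804, b = 500, c = 758, d = 2015.
Risk in exposed = 1804/2304 = 0.782986; risk in unexposed = 758/2773 = 0.273350.
Risk difference = 0.782986 − 0.273350 = 0.509636

0.510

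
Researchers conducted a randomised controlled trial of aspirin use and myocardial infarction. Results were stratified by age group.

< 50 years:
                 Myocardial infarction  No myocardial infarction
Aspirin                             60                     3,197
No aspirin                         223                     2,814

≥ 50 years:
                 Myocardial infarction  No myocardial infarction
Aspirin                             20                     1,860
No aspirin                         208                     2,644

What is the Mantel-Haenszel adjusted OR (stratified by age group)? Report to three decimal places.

OR_MH = Σ(aᵢdᵢ/nᵢ) / Σ(bᵢcᵢ/nᵢ), where nᵢ is the stratum total.
Stratum 1 (< 50 years): n = 6294; a·d/n = 60·2814/6294 = 26.8255; b·c/n = 3197·223/6294 = 113.2715
Stratum 2 (≥ 50 years): n = 4732; a·d/n = 20·2644/4732 = 11.1750; b·c/n = 1860·208/4732 = 81.7582
OR_MH = (26.8255 + 11.1750) / (113.2715 + 81.7582) = 38.0005 / 195.0298 = 0.19484

0.195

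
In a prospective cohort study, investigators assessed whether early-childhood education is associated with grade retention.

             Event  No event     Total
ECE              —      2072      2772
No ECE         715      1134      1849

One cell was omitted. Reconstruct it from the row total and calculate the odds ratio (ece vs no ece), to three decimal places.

0.536

The missing cell is in the exposed row: 2772 − 2072 = 700.
So a = 700, b = 2072, c = 715, d = 1134.
OR = (a·d)/(b·c) = (700 × 1134) / (2072 × 715) = 793800 / 1481480 = 0.53582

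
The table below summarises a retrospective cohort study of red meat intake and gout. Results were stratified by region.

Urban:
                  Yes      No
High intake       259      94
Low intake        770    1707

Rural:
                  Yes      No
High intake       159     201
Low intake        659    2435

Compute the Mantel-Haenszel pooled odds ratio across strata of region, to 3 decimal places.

4.197

OR_MH = Σ(aᵢdᵢ/nᵢ) / Σ(bᵢcᵢ/nᵢ), where nᵢ is the stratum total.
Stratum 1 (Urban): n = 2830; a·d/n = 259·1707/2830 = 156.2237; b·c/n = 94·770/2830 = 25.5760
Stratum 2 (Rural): n = 3454; a·d/n = 159·2435/3454 = 112.0918; b·c/n = 201·659/3454 = 38.3494
OR_MH = (156.2237 + 112.0918) / (25.5760 + 38.3494) = 268.3155 / 63.9254 = 4.19732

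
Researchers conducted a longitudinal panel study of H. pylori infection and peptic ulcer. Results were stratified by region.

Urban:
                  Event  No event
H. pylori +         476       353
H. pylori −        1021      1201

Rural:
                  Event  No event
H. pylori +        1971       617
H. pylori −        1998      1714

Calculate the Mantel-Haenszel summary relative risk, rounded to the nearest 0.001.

RR_MH = Σ(aᵢ·n₀ᵢ/nᵢ) / Σ(cᵢ·n₁ᵢ/nᵢ), with n₁ᵢ = aᵢ+bᵢ (exposed), n₀ᵢ = cᵢ+dᵢ (unexposed), nᵢ = n₁ᵢ+n₀ᵢ.
Stratum 1 (Urban): n₁ = 829, n₀ = 2222, n = 3051; a·n₀/n = 476·2222/3051 = 346.6640; c·n₁/n = 1021·829/3051 = 277.4202
Stratum 2 (Rural): n₁ = 2588, n₀ = 3712, n = 6300; a·n₀/n = 1971·3712/6300 = 1161.3257; c·n₁/n = 1998·2588/6300 = 820.7657
RR_MH = (346.6640 + 1161.3257) / (277.4202 + 820.7657) = 1507.9898 / 1098.1859 = 1.37316

1.373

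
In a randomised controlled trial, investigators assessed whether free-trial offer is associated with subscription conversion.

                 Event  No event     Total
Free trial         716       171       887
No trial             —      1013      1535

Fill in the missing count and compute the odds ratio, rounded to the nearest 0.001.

8.126

The missing cell is in the unexposed row: 1535 − 1013 = 522.
So a = 716, b = 171, c = 522, d = 1013.
OR = (a·d)/(b·c) = (716 × 1013) / (171 × 522) = 725308 / 89262 = 8.12561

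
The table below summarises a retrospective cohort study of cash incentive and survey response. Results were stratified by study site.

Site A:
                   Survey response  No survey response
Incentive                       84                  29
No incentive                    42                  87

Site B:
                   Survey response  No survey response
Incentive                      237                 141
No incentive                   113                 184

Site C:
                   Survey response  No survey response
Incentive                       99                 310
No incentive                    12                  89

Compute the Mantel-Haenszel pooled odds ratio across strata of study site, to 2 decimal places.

3.12

OR_MH = Σ(aᵢdᵢ/nᵢ) / Σ(bᵢcᵢ/nᵢ), where nᵢ is the stratum total.
Stratum 1 (Site A): n = 242; a·d/n = 84·87/242 = 30.1983; b·c/n = 29·42/242 = 5.0331
Stratum 2 (Site B): n = 675; a·d/n = 237·184/675 = 64.6044; b·c/n = 141·113/675 = 23.6044
Stratum 3 (Site C): n = 510; a·d/n = 99·89/510 = 17.2765; b·c/n = 310·12/510 = 7.2941
OR_MH = (30.1983 + 64.6044 + 17.2765) / (5.0331 + 23.6044 + 7.2941) = 112.0793 / 35.9316 = 3.11924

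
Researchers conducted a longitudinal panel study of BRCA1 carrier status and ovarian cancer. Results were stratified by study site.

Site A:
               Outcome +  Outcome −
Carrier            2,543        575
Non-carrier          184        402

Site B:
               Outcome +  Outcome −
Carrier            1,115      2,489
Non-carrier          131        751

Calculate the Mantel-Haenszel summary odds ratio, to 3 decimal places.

4.570

OR_MH = Σ(aᵢdᵢ/nᵢ) / Σ(bᵢcᵢ/nᵢ), where nᵢ is the stratum total.
Stratum 1 (Site A): n = 3704; a·d/n = 2543·402/3704 = 275.9951; b·c/n = 575·184/3704 = 28.5637
Stratum 2 (Site B): n = 4486; a·d/n = 1115·751/4486 = 186.6618; b·c/n = 2489·131/4486 = 72.6837
OR_MH = (275.9951 + 186.6618) / (28.5637 + 72.6837) = 462.6570 / 101.2474 = 4.56957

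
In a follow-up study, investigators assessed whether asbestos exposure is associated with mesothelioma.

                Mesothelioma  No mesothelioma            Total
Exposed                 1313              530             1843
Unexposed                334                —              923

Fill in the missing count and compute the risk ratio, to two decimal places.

1.97

The missing cell is in the unexposed row: 923 − 334 = 589.
So a = 1313, b = 530, c = 334, d = 589.
RR = [a/(a+b)] / [c/(c+d)] = (1313/1843) / (334/923) = 0.71243/0.36186 = 1.96877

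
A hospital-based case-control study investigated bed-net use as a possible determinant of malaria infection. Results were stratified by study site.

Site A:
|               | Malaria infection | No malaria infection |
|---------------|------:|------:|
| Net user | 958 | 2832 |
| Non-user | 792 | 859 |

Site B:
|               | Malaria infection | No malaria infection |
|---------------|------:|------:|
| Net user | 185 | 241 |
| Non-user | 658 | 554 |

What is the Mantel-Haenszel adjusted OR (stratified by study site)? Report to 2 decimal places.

0.42

OR_MH = Σ(aᵢdᵢ/nᵢ) / Σ(bᵢcᵢ/nᵢ), where nᵢ is the stratum total.
Stratum 1 (Site A): n = 5441; a·d/n = 958·859/5441 = 151.2446; b·c/n = 2832·792/5441 = 412.2301
Stratum 2 (Site B): n = 1638; a·d/n = 185·554/1638 = 62.5702; b·c/n = 241·658/1638 = 96.8120
OR_MH = (151.2446 + 62.5702) / (412.2301 + 96.8120) = 213.8148 / 509.0421 = 0.42003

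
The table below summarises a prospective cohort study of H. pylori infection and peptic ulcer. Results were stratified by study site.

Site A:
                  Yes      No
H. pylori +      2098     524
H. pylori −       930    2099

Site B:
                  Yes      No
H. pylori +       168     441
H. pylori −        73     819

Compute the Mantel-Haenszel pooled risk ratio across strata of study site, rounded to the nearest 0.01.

2.66

RR_MH = Σ(aᵢ·n₀ᵢ/nᵢ) / Σ(cᵢ·n₁ᵢ/nᵢ), with n₁ᵢ = aᵢ+bᵢ (exposed), n₀ᵢ = cᵢ+dᵢ (unexposed), nᵢ = n₁ᵢ+n₀ᵢ.
Stratum 1 (Site A): n₁ = 2622, n₀ = 3029, n = 5651; a·n₀/n = 2098·3029/5651 = 1124.5518; c·n₁/n = 930·2622/5651 = 431.5095
Stratum 2 (Site B): n₁ = 609, n₀ = 892, n = 1501; a·n₀/n = 168·892/1501 = 99.8374; c·n₁/n = 73·609/1501 = 29.6183
RR_MH = (1124.5518 + 99.8374) / (431.5095 + 29.6183) = 1224.3892 / 461.1277 = 2.65521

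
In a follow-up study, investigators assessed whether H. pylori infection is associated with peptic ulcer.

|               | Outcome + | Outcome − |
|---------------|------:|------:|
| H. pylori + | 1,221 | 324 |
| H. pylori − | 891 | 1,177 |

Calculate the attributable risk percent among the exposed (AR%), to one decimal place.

45.5

Cells: a = 1221, b = 324, c = 891, d = 1177.
Risk in exposed = 1221/1545 = 0.79029; risk in unexposed = 891/2068 = 0.43085.
RR = 0.79029/0.43085 = 1.83426
AR% = (RR − 1)/RR × 100 = (1.83426 − 1)/1.83426 × 100 = 45.4820%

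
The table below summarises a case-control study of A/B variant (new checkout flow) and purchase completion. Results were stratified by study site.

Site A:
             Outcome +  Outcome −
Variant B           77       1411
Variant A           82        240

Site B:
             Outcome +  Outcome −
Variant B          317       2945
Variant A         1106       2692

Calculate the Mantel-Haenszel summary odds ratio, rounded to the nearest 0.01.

0.25

OR_MH = Σ(aᵢdᵢ/nᵢ) / Σ(bᵢcᵢ/nᵢ), where nᵢ is the stratum total.
Stratum 1 (Site A): n = 1810; a·d/n = 77·240/1810 = 10.2099; b·c/n = 1411·82/1810 = 63.9238
Stratum 2 (Site B): n = 7060; a·d/n = 317·2692/7060 = 120.8731; b·c/n = 2945·1106/7060 = 461.3555
OR_MH = (10.2099 + 120.8731) / (63.9238 + 461.3555) = 131.0830 / 525.2793 = 0.24955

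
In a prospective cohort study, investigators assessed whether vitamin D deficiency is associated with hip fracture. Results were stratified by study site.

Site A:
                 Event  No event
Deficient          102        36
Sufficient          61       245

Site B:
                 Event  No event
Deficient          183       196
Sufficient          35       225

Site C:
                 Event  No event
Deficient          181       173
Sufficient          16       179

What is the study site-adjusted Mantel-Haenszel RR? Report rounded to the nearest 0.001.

RR_MH = Σ(aᵢ·n₀ᵢ/nᵢ) / Σ(cᵢ·n₁ᵢ/nᵢ), with n₁ᵢ = aᵢ+bᵢ (exposed), n₀ᵢ = cᵢ+dᵢ (unexposed), nᵢ = n₁ᵢ+n₀ᵢ.
Stratum 1 (Site A): n₁ = 138, n₀ = 306, n = 444; a·n₀/n = 102·306/444 = 70.2973; c·n₁/n = 61·138/444 = 18.9595
Stratum 2 (Site B): n₁ = 379, n₀ = 260, n = 639; a·n₀/n = 183·260/639 = 74.4601; c·n₁/n = 35·379/639 = 20.7590
Stratum 3 (Site C): n₁ = 354, n₀ = 195, n = 549; a·n₀/n = 181·195/549 = 64.2896; c·n₁/n = 16·354/549 = 10.3169
RR_MH = (70.2973 + 74.4601 + 64.2896) / (18.9595 + 20.7590 + 10.3169) = 209.0470 / 50.0354 = 4.17798

4.178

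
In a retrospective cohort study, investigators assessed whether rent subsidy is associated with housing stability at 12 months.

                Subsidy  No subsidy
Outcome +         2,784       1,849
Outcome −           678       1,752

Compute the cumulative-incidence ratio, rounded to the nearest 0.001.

Reading the table with exposure as columns: a = 2784 (Subsidy, case), b = 678 (Subsidy, non-case), c = 1849 (No subsidy, case), d = 1752.
Risk in exposed = 2784/3462 = 0.80416; risk in unexposed = 1849/3601 = 0.51347.
RR = 0.80416 / 0.51347 = 1.56613
The risk among the exposed is 1.57 times that among the unexposed.

1.566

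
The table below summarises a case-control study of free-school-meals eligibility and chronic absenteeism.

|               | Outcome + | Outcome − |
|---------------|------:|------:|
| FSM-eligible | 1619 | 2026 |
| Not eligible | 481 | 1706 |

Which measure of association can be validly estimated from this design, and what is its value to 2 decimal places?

2.83

Cells: a = 1619, b = 2026, c = 481, d = 1706.
This is a case-control study: participants were sampled on outcome status, so risks in the source population cannot be estimated directly — relative risk is not valid here. The odds ratio is the appropriate measure.
OR = (a·d)/(b·c) = (1619 × 1706) / (2026 × 481) = 2762014 / 974506 = 2.83427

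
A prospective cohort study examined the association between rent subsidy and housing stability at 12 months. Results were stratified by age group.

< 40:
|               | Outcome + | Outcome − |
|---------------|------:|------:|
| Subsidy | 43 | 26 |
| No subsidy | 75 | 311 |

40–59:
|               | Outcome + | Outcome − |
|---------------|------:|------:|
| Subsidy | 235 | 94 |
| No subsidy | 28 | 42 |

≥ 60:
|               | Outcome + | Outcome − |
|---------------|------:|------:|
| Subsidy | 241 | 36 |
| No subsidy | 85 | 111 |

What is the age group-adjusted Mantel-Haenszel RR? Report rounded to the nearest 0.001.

RR_MH = Σ(aᵢ·n₀ᵢ/nᵢ) / Σ(cᵢ·n₁ᵢ/nᵢ), with n₁ᵢ = aᵢ+bᵢ (exposed), n₀ᵢ = cᵢ+dᵢ (unexposed), nᵢ = n₁ᵢ+n₀ᵢ.
Stratum 1 (< 40): n₁ = 69, n₀ = 386, n = 455; a·n₀/n = 43·386/455 = 36.4791; c·n₁/n = 75·69/455 = 11.3736
Stratum 2 (40–59): n₁ = 329, n₀ = 70, n = 399; a·n₀/n = 235·70/399 = 41.2281; c·n₁/n = 28·329/399 = 23.0877
Stratum 3 (≥ 60): n₁ = 277, n₀ = 196, n = 473; a·n₀/n = 241·196/473 = 99.8647; c·n₁/n = 85·277/473 = 49.7780
RR_MH = (36.4791 + 41.2281 + 99.8647) / (11.3736 + 23.0877 + 49.7780) = 177.5719 / 84.2394 = 2.10794

2.108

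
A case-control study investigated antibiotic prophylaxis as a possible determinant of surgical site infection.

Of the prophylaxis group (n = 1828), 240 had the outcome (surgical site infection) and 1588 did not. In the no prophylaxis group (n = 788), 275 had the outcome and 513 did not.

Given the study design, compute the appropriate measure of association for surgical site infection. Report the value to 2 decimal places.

From the description: a = 240, b = 1588, c = 275, d = 513.
This is a case-control study: participants were sampled on outcome status, so risks in the source population cannot be estimated directly — relative risk is not valid here. The odds ratio is the appropriate measure.
OR = (a·d)/(b·c) = (240 × 513) / (1588 × 275) = 123120 / 436700 = 0.28193

0.28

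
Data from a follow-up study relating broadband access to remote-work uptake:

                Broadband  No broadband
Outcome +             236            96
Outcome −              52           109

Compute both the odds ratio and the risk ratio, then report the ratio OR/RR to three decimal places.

Reading the table with exposure as columns: a = 236 (Broadband, case), b = 52 (Broadband, non-case), c = 96 (No broadband, case), d = 109.
OR = (236·109)/(52·96) = 25724/4992 = 5.15304
Risk in exposed = 236/288 = 0.81944; risk in unexposed = 96/205 = 0.46829; RR = 1.74986
OR/RR = 5.15304 / 1.74986 = 2.94484
The outcome is not rare, so the OR lies further from 1 than the RR.

2.945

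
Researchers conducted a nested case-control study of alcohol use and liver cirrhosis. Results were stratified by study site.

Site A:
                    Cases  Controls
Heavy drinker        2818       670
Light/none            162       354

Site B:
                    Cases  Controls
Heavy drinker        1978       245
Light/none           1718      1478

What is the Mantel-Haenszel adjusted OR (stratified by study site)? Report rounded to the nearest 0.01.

OR_MH = Σ(aᵢdᵢ/nᵢ) / Σ(bᵢcᵢ/nᵢ), where nᵢ is the stratum total.
Stratum 1 (Site A): n = 4004; a·d/n = 2818·354/4004 = 249.1439; b·c/n = 670·162/4004 = 27.1079
Stratum 2 (Site B): n = 5419; a·d/n = 1978·1478/5419 = 539.4877; b·c/n = 245·1718/5419 = 77.6730
OR_MH = (249.1439 + 539.4877) / (27.1079 + 77.6730) = 788.6316 / 104.7809 = 7.52648

7.53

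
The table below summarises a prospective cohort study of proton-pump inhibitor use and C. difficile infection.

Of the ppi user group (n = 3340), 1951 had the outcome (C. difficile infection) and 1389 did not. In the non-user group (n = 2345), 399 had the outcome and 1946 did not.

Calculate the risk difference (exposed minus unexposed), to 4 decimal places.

0.4140

From the description: a = 1951, b = 1389, c = 399, d = 1946.
Risk in exposed = 1951/3340 = 0.584132; risk in unexposed = 399/2345 = 0.170149.
Risk difference = 0.584132 − 0.170149 = 0.413982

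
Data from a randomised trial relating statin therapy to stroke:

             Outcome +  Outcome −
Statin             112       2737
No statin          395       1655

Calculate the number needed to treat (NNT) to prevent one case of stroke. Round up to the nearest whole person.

Risk in treated group = 112/2849 = 0.03931; risk in control = 395/2050 = 0.19268.
Absolute risk reduction = 0.19268 − 0.03931 = 0.15337
NNT = 1 / ARR = 1 / 0.15337 = 6.520 → round up → 7

7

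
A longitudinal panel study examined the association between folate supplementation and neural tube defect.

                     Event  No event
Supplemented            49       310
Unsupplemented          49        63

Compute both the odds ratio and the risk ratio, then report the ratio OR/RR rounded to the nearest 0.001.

Cells: a = 49, b = 310, c = 49, d = 63.
OR = (49·63)/(310·49) = 3087/15190 = 0.20323
Risk in exposed = 49/359 = 0.13649; risk in unexposed = 49/112 = 0.43750; RR = 0.31198
OR/RR = 0.20323 / 0.31198 = 0.65141
The outcome is not rare, so the OR lies further from 1 than the RR.

0.651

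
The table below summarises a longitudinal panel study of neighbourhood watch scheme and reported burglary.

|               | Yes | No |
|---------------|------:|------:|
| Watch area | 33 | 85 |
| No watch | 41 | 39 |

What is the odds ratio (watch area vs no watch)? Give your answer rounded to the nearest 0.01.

Cells: a = 33, b = 85, c = 41, d = 39.
OR = (a·d)/(b·c) = (33 × 39) / (85 × 41) = 1287 / 3485 = 0.36930
Exposure is associated with lower odds of reported burglary (OR = 0.37 < 1).

0.37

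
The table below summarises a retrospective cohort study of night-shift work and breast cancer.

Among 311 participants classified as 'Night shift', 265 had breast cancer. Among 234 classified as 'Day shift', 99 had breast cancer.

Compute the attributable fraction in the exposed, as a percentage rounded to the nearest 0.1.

From the description: a = 265, b = 46, c = 99, d = 135.
Risk in exposed = 265/311 = 0.85209; risk in unexposed = 99/234 = 0.42308.
RR = 0.85209/0.42308 = 2.01403
AR% = (RR − 1)/RR × 100 = (2.01403 − 1)/2.01403 × 100 = 50.3483%

50.3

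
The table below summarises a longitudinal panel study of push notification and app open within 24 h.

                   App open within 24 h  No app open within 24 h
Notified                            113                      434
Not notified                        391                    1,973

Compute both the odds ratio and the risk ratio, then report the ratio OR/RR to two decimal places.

1.05

Cells: a = 113, b = 434, c = 391, d = 1973.
OR = (113·1973)/(434·391) = 222949/169694 = 1.31383
Risk in exposed = 113/547 = 0.20658; risk in unexposed = 391/2364 = 0.16540; RR = 1.24900
OR/RR = 1.31383 / 1.24900 = 1.05191
The outcome is not rare, so the OR lies further from 1 than the RR.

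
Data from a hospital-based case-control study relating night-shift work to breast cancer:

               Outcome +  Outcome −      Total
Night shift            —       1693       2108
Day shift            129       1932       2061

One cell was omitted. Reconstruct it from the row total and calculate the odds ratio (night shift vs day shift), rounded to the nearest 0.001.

The missing cell is in the exposed row: 2108 − 1693 = 415.
So a = 415, b = 1693, c = 129, d = 1932.
OR = (a·d)/(b·c) = (415 × 1932) / (1693 × 129) = 801780 / 218397 = 3.67120

3.671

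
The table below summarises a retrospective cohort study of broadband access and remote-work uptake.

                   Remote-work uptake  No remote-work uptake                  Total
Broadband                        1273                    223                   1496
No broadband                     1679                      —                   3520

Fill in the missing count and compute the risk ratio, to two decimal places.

1.78

The missing cell is in the unexposed row: 3520 − 1679 = 1841.
So a = 1273, b = 223, c = 1679, d = 1841.
RR = [a/(a+b)] / [c/(c+d)] = (1273/1496) / (1679/3520) = 0.85094/0.47699 = 1.78398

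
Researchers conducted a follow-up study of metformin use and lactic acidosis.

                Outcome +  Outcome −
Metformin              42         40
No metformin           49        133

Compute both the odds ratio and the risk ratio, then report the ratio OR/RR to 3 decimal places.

1.498

Cells: a = 42, b = 40, c = 49, d = 133.
OR = (42·133)/(40·49) = 5586/1960 = 2.85000
Risk in exposed = 42/82 = 0.51220; risk in unexposed = 49/182 = 0.26923; RR = 1.90244
OR/RR = 2.85000 / 1.90244 = 1.49808
The outcome is not rare, so the OR lies further from 1 than the RR.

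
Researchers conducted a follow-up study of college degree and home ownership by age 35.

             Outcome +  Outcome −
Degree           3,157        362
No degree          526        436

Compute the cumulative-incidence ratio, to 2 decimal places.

Cells: a = 3157, b = 362, c = 526, d = 436.
Risk in exposed = 3157/3519 = 0.89713; risk in unexposed = 526/962 = 0.54678.
RR = 0.89713 / 0.54678 = 1.64076
The risk among the exposed is 1.64 times that among the unexposed.

1.64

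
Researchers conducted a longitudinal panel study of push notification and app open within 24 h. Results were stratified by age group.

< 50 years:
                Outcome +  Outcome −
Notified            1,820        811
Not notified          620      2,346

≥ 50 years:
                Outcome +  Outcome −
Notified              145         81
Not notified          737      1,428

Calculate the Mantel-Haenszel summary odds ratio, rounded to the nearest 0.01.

7.40

OR_MH = Σ(aᵢdᵢ/nᵢ) / Σ(bᵢcᵢ/nᵢ), where nᵢ is the stratum total.
Stratum 1 (< 50 years): n = 5597; a·d/n = 1820·2346/5597 = 762.8587; b·c/n = 811·620/5597 = 89.8374
Stratum 2 (≥ 50 years): n = 2391; a·d/n = 145·1428/2391 = 86.5997; b·c/n = 81·737/2391 = 24.9674
OR_MH = (762.8587 + 86.5997) / (89.8374 + 24.9674) = 849.4584 / 114.8048 = 7.39915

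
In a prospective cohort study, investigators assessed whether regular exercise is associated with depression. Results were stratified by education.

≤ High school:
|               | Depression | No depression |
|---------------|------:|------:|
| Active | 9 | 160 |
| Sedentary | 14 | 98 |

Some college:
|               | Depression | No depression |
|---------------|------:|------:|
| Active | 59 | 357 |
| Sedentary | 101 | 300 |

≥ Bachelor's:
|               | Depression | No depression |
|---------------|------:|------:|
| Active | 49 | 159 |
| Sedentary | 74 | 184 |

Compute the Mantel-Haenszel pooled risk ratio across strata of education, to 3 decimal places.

0.643

RR_MH = Σ(aᵢ·n₀ᵢ/nᵢ) / Σ(cᵢ·n₁ᵢ/nᵢ), with n₁ᵢ = aᵢ+bᵢ (exposed), n₀ᵢ = cᵢ+dᵢ (unexposed), nᵢ = n₁ᵢ+n₀ᵢ.
Stratum 1 (≤ High school): n₁ = 169, n₀ = 112, n = 281; a·n₀/n = 9·112/281 = 3.5872; c·n₁/n = 14·169/281 = 8.4199
Stratum 2 (Some college): n₁ = 416, n₀ = 401, n = 817; a·n₀/n = 59·401/817 = 28.9584; c·n₁/n = 101·416/817 = 51.4272
Stratum 3 (≥ Bachelor's): n₁ = 208, n₀ = 258, n = 466; a·n₀/n = 49·258/466 = 27.1288; c·n₁/n = 74·208/466 = 33.0300
RR_MH = (3.5872 + 28.9584 + 27.1288) / (8.4199 + 51.4272 + 33.0300) = 59.6743 / 92.8771 = 0.64251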